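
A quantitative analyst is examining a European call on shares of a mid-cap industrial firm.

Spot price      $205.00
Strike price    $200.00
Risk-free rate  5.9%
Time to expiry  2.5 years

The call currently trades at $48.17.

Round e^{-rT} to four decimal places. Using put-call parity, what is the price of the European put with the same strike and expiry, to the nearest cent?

$15.75

e^(−rT) = e^(−0.059·2.5) = 0.8629
Put-call parity: C − P = S − K·e^(−rT) = 205 − 200·0.8629 = 205 − 172.5800 = 32.4200
P = C − (C − P) = 48.17 − (32.4200) = 15.7500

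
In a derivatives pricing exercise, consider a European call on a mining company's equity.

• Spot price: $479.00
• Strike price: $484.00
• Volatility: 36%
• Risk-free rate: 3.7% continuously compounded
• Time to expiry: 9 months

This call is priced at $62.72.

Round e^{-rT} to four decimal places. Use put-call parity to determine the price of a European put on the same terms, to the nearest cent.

$54.46

e^(−rT) = e^(−0.037·0.75) = 0.9726
Put-call parity: C − P = S − K·e^(−rT) = 479 − 484·0.9726 = 479 − 470.7384 = 8.2616
P = C − (C − P) = 62.72 − (8.2616) = 54.4584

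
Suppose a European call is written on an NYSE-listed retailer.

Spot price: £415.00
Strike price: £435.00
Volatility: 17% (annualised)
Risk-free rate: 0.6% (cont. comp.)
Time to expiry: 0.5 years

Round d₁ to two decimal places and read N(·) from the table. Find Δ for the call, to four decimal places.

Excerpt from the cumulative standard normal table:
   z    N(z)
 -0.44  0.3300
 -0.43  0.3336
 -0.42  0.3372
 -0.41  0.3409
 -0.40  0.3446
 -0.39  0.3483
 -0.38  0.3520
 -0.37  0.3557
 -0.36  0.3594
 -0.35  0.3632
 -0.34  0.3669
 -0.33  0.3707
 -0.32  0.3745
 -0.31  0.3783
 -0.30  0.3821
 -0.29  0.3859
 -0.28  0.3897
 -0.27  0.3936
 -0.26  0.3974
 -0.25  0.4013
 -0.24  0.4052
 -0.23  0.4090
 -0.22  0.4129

0.3783

T = 0.5;  σ√T = 0.1202
d₁ = [ln(415/435) + (0.006 + 0.17²/2)·0.5] / 0.1202 = [-0.0471 + 0.0102] / 0.1202 = -0.3065 which rounds to -0.31
N(d₁) = N(-0.31) = 0.3783
Δ_call = N(d₁) = 0.3783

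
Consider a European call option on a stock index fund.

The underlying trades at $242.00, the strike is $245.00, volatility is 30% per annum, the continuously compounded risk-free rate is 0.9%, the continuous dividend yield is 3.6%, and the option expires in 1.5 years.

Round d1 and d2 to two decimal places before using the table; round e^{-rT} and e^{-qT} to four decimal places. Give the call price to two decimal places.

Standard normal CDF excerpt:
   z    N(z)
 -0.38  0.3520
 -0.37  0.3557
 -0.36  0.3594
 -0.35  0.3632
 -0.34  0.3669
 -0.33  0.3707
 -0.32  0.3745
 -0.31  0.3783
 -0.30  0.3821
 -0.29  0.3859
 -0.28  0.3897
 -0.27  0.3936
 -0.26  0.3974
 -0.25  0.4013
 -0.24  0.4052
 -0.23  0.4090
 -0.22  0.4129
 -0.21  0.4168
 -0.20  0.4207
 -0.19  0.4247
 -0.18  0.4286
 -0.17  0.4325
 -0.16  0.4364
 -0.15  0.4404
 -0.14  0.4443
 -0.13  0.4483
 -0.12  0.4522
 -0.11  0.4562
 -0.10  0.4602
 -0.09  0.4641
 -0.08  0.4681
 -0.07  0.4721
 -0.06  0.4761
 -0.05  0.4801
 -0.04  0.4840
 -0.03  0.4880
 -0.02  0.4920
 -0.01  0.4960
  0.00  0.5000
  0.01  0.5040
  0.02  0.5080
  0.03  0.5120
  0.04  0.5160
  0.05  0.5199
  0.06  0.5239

$28.70

σ√T = 0.3 × 1.2247 = 0.3674
d₁ = [ln(242/245) + (0.009 − 0.036 + ½·0.3²)·1.5] / (σ√T) = (-0.0123 + 0.0270) / 0.3674 = 0.0400 → 0.04
d₂ = 0.0400 − 0.3674 = -0.3275 → -0.33
e^(−qT) = e^(−0.036·1.5) = 0.9474;  e^(−rT) = e^(−0.009·1.5) = 0.9866
N(d₁) = N(0.04) = 0.5160;  N(d₂) = N(-0.33) = 0.3707
C = 242·0.9474·0.5160 − 245·0.9866·0.3707 = 118.3037 − 89.6045 = 28.6992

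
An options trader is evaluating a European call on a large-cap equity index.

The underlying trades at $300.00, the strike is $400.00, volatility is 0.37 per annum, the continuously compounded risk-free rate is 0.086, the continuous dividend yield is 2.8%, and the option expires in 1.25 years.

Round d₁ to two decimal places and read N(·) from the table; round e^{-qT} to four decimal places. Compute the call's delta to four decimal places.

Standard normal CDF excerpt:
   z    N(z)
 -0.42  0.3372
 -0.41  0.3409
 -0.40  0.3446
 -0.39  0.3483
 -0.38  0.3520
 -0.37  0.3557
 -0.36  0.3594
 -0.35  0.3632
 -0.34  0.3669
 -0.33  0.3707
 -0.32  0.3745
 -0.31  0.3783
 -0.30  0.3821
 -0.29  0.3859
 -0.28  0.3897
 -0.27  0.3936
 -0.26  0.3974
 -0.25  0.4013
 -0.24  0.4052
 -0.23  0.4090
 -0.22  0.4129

0.3653

σ√T = 0.37 × 1.1180 = 0.4137
d₁ = [ln(300/400) + (0.086 − 0.028 + ½·0.37²)·1.25] / (σ√T) = (-0.2877 + 0.1581) / 0.4137 = -0.3133 ≈ -0.31
N(d₁) = N(-0.31) = 0.3783
Δ_call = exp(−qT)·N(d₁) = 0.9656·0.3783 = 0.3653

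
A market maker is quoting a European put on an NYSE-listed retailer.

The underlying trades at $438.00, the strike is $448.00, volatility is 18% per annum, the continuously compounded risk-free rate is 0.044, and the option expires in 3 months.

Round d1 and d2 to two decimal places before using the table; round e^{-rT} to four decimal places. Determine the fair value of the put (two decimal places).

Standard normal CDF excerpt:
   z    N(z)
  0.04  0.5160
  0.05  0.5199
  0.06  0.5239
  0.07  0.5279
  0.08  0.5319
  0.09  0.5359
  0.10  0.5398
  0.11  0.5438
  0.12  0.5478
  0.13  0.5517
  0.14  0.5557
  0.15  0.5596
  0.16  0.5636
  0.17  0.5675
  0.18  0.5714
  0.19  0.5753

$18.50

σ√T = 0.18·√0.25 = 0.0900
ln(S/K) + (r + σ²/2)T = ln(438/448) + (0.044 + 0.18²/2)·0.25 = -0.0226 + 0.0150 = -0.0075
d₁ = -0.0075 / 0.0900 = -0.0836 ≈ -0.08
d₂ = d₁ − σ√T = -0.0836 − 0.0900 = -0.1736 ≈ -0.17
e^(−rT) = e^(−0.044·0.25) = 0.9891
N(−d₂) = N(0.17) = 0.5675;  N(−d₁) = N(0.08) = 0.5319
P = 448·0.9891·0.5675 − 438·0.5319 = 251.4688 − 232.9722 = 18.4966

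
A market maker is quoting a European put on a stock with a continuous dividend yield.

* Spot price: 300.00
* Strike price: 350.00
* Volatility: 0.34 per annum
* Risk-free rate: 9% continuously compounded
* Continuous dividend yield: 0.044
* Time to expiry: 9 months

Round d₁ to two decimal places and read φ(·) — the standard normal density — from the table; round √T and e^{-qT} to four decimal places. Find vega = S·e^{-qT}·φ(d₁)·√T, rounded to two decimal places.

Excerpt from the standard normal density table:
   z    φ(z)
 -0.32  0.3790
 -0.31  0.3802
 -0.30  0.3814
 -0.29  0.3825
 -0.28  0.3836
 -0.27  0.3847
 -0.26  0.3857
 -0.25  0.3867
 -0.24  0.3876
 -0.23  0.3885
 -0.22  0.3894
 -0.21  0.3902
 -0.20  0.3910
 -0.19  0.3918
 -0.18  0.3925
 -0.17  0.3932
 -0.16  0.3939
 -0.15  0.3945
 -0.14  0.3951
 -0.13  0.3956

96.95

σ√T = 0.34 × 0.8660 = 0.2944
ln(S/K) + (r − q + σ²/2)T = ln(300/350) + (0.09 − 0.044 + 0.34²/2)·0.75 = -0.1542 + 0.0779 = -0.0763
d₁ = -0.0763 / 0.2944 = -0.2591 ⇒ -0.26
√T = √0.75 = 0.8660
φ(d₁) = φ(-0.26) = 0.3857
exp(−qT) = exp(−0.044·0.75) = 0.9675
vega = S·exp(−qT)·φ(d₁)·√T = 300·0.9675·0.3857·0.8660 = 96.9482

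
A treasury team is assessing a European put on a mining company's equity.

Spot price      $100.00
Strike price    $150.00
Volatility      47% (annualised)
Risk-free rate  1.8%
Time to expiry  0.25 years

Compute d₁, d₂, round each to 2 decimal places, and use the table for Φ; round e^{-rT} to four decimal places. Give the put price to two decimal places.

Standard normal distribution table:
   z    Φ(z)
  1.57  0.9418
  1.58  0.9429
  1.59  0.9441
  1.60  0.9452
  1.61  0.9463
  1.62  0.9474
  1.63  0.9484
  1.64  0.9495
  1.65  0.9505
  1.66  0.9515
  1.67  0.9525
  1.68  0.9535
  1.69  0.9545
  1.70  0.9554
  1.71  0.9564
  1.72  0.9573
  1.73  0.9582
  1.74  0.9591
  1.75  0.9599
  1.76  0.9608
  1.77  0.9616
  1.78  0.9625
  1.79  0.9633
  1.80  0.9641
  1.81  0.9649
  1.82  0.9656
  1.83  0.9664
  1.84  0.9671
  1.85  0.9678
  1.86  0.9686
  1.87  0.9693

σ√T = 0.47 × 0.5000 = 0.2350
ln(S/K) + (r + σ²/2)T = ln(100/150) + (0.018 + 0.47²/2)·0.25 = -0.4055 + 0.0321 = -0.3734
d₁ = -0.3734 / 0.2350 = -1.5887 → -1.59
d₂ = d₁ − σ√T = -1.5887 − 0.2350 = -1.8237 → -1.82
exp(−rT) = exp(−0.018·0.25) = 0.9955
N(−d₂) = N(1.82) = 0.9656;  N(−d₁) = N(1.59) = 0.9441
P = 150·0.9955·0.9656 − 100·0.9441 = 144.1882 − 94.4100 = 49.7782

$49.78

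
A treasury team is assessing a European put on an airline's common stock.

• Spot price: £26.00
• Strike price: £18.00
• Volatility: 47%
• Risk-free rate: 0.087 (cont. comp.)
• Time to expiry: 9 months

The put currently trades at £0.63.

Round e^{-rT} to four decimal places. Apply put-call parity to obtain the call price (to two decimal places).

£9.77

exp(−rT) = exp(−0.087·0.75) = 0.9368
Put-call parity: C − P = S − K·e^(−rT) = 26 − 18·0.9368 = 26 − 16.8624 = 9.1376
C = P + (C − P) = 0.63 + (9.1376) = 9.7676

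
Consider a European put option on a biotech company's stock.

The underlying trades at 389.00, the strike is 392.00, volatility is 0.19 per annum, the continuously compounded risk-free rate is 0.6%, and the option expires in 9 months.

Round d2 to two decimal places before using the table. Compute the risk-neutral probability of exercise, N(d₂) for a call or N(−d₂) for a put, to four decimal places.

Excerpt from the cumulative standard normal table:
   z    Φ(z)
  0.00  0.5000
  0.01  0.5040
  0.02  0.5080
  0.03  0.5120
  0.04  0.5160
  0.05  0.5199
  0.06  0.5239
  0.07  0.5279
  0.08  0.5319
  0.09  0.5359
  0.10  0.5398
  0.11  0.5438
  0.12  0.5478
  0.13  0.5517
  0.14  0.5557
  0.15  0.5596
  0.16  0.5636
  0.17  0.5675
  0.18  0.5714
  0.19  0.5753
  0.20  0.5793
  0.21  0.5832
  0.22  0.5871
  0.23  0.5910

σ√T = 0.19 × 0.8660 = 0.1645
d₁ = [ln(389/392) + (0.006 + ½·0.19²)·0.75] / (σ√T) = (-0.0077 + 0.0180) / 0.1645 = 0.0629 which rounds to 0.06
d₂ = 0.0629 − 0.1645 = -0.1016 which rounds to -0.10
Pr(exercise) under Q = N(−d₂) = N(0.10) = 0.5398

0.5398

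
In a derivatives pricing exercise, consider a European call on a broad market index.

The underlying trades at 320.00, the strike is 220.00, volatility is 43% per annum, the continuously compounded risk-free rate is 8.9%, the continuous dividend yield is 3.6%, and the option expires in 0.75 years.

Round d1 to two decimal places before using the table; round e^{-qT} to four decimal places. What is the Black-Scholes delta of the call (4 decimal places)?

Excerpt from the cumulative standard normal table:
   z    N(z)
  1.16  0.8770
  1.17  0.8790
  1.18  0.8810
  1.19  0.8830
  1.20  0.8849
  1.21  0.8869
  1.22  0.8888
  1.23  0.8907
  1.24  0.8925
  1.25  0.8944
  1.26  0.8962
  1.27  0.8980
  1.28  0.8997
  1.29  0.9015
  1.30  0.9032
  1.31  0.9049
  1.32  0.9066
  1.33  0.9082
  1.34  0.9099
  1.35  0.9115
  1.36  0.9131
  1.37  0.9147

0.8792

σ√T = 0.43 × 0.8660 = 0.3724
d₁ = [ln(320/220) + (0.089 − 0.036 + 0.43²/2)·0.75] / 0.3724 = [0.3747 + 0.1091] / 0.3724 = 1.2991 → 1.30
N(d₁) = N(1.30) = 0.9032
Δ_call = e^(−qT)·N(d₁) = 0.9734·0.9032 = 0.8792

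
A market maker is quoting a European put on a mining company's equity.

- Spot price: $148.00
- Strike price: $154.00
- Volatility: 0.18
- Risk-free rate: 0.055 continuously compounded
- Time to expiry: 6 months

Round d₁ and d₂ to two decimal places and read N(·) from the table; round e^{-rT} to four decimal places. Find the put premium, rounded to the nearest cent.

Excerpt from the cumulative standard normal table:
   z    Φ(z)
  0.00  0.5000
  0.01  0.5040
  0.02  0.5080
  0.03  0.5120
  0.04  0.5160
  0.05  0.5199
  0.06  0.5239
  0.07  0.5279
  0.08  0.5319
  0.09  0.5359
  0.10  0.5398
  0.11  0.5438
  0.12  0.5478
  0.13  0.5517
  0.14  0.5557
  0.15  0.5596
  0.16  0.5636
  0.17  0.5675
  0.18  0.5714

$8.67

σ√T = 0.18·√0.5 = 0.1273
ln(S/K) + (r + σ²/2)T = ln(148/154) + (0.055 + 0.18²/2)·0.5 = -0.0397 + 0.0356 = -0.0041
d₁ = -0.0041 / 0.1273 = -0.0325 → -0.03
d₂ = d₁ − σ√T = -0.0325 − 0.1273 = -0.1598 → -0.16
e^(−rT) = e^(−0.055·0.5) = 0.9729
N(−d₂) = N(0.16) = 0.5636;  N(−d₁) = N(0.03) = 0.5120
P = 154·0.9729·0.5636 − 148·0.5120 = 84.4423 − 75.7760 = 8.6663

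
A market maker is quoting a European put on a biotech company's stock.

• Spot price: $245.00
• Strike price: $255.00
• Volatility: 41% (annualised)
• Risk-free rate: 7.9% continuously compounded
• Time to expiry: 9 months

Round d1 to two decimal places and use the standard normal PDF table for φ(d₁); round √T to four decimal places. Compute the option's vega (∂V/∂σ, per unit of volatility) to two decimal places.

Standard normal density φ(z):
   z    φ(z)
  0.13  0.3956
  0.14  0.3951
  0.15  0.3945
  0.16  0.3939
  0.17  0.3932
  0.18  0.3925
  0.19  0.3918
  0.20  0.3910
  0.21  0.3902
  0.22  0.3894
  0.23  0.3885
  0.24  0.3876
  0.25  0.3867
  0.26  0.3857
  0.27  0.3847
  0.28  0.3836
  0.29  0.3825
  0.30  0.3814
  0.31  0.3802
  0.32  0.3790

T = 0.75;  σ√T = 0.3551
d₁ = [ln(245/255) + (0.079 + 0.41²/2)·0.75] / 0.3551 = [-0.0400 + 0.1223] / 0.3551 = 0.2317 → 0.23
√T = √0.75 = 0.8660
φ(d₁) = φ(0.23) = 0.3885
vega = S·φ(d₁)·√T = 245·0.3885·0.8660 = 82.4280
(The call has the same vega.)

82.43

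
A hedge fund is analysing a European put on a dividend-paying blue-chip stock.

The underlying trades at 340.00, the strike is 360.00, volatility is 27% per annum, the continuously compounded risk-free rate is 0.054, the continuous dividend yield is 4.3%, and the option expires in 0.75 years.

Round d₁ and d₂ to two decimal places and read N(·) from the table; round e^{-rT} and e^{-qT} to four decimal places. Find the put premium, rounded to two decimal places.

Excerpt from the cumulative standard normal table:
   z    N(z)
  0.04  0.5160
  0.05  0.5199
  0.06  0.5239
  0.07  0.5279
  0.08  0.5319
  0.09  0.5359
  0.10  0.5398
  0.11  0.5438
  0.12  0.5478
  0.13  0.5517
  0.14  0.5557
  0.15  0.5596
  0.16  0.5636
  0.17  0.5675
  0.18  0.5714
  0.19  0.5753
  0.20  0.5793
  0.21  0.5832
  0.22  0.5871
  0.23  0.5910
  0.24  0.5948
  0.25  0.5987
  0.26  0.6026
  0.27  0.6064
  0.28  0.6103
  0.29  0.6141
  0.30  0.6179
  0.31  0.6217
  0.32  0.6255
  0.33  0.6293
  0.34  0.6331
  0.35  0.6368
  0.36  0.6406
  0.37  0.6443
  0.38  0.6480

41.12

σ√T = 0.27 × 0.8660 = 0.2338
d₁ = [ln(340/360) + (0.054 − 0.043 + ½·0.27²)·0.75] / (σ√T) = (-0.0572 + 0.0356) / 0.2338 = -0.0923 ⇒ -0.09
d₂ = -0.0923 − 0.2338 = -0.3261 ⇒ -0.33
exp(−qT) = exp(−0.043·0.75) = 0.9683;  exp(−rT) = exp(−0.054·0.75) = 0.9603
N(−d₂) = N(0.33) = 0.6293;  N(−d₁) = N(0.09) = 0.5359
P = 360·0.9603·0.6293 − 340·0.9683·0.5359 = 217.5540 − 176.4301 = 41.1240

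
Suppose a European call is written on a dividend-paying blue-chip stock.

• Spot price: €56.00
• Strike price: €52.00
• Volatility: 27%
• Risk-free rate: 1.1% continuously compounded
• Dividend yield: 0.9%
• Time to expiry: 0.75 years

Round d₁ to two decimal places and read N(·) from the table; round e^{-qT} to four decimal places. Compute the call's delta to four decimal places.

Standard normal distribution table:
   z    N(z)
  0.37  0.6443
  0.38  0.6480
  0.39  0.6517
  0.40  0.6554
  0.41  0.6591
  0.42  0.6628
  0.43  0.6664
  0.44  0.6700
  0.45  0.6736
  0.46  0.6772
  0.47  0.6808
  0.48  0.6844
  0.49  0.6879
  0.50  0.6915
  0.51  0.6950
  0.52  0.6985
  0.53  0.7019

0.6655

σ√T = 0.27·√0.75 = 0.2338
d₁ = [ln(56/52) + (0.011 − 0.009 + 0.27²/2)·0.75] / 0.2338 = [0.0741 + 0.0288] / 0.2338 = 0.4403 which rounds to 0.44
N(d₁) = N(0.44) = 0.6700
Δ_call = e^(−qT)·N(d₁) = 0.9933·0.6700 = 0.6655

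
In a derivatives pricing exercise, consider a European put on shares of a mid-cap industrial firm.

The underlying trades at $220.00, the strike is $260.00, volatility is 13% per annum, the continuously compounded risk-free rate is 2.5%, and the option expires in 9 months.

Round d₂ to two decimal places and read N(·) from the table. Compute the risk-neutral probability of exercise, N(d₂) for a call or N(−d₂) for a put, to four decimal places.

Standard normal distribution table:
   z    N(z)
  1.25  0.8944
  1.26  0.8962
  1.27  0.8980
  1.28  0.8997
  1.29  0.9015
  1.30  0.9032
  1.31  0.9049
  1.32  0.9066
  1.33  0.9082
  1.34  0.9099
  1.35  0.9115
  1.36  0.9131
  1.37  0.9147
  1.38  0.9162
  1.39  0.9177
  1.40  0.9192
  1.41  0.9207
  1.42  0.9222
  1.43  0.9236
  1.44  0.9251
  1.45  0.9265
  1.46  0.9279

0.9147

σ√T = 0.13·√0.75 = 0.1126
ln(S/K) + (r + σ²/2)T = ln(220/260) + (0.025 + 0.13²/2)·0.75 = -0.1671 + 0.0251 = -0.1420
d₁ = -0.1420 / 0.1126 = -1.2610 which rounds to -1.26
d₂ = d₁ − σ√T = -1.2610 − 0.1126 = -1.3736 which rounds to -1.37
Pr(exercise) under Q = N(−d₂) = N(1.37) = 0.9147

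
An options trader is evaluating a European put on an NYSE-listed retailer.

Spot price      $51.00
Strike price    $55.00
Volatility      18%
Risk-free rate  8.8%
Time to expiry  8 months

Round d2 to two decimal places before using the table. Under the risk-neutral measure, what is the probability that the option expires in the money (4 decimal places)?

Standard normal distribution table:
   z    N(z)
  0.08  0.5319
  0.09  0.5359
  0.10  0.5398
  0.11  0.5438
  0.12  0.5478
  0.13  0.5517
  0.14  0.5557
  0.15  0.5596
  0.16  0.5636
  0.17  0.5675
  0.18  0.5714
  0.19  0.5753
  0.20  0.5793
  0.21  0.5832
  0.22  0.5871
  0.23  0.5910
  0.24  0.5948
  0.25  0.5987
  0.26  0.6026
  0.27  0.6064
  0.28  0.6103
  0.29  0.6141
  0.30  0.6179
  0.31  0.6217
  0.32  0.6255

0.5753

σ√T = 0.18 × 0.8165 = 0.1470
ln(S/K) + (r + σ²/2)T = ln(51/55) + (0.088 + 0.18²/2)·0.6667 = -0.0755 + 0.0695 = -0.0060
d₁ = -0.0060 / 0.1470 = -0.0411 ≈ -0.04
d₂ = d₁ − σ√T = -0.0411 − 0.1470 = -0.1881 ≈ -0.19
Risk-neutral Pr[S_T < K] = N(−d₂) = N(0.19) = 0.5753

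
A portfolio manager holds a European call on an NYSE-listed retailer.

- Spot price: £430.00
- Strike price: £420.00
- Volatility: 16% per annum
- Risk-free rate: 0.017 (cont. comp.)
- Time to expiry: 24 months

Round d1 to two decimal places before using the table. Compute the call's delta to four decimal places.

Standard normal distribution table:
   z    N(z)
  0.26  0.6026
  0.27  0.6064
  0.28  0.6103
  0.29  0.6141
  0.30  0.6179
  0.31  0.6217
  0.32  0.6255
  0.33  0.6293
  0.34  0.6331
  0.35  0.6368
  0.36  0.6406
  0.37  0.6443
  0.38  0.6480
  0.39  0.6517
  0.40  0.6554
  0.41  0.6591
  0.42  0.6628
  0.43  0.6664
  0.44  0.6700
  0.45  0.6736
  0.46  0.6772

0.6443

T = 2;  σ√T = 0.2263
d₁ = [ln(430/420) + (0.017 + ½·0.16²)·2] / (σ√T) = (0.0235 + 0.0596) / 0.2263 = 0.3674 ≈ 0.37
N(d₁) = N(0.37) = 0.6443
Δ_call = N(d₁) = 0.6443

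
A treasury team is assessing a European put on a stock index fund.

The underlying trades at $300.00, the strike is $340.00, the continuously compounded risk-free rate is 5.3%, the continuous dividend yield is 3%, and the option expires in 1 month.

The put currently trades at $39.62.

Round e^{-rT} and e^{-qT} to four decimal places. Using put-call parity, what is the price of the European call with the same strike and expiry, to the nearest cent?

$0.37

e^(−qT) = e^(−0.03·0.08333) = 0.9975;  e^(−rT) = e^(−0.053·0.08333) = 0.9956
Put-call parity: C − P = S·e^(−qT) − K·e^(−rT) = 300·0.9975 − 340·0.9956 = 299.2500 − 338.5040 = -39.2540
C = P + (C − P) = 39.62 + (-39.2540) = 0.3660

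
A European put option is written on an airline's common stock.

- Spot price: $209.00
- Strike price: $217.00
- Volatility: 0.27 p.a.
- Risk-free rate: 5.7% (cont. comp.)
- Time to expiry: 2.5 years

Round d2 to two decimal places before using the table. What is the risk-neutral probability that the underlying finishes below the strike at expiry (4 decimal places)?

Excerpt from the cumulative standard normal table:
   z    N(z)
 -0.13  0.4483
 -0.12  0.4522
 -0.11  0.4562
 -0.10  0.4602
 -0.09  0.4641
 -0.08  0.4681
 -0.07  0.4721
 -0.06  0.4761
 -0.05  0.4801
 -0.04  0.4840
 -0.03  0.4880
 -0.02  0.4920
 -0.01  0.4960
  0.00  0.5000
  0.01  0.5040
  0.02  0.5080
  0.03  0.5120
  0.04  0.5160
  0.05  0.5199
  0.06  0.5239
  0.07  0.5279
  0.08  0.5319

σ√T = 0.27·√2.5 = 0.4269
d₁ = [ln(209/217) + (0.057 + ½·0.27²)·2.5] / (σ√T) = (-0.0376 + 0.2336) / 0.4269 = 0.4593 → 0.46
d₂ = 0.4593 − 0.4269 = 0.0324 → 0.03
Risk-neutral Pr[S_T < K] = N(−d₂) = N(-0.03) = 0.4880

0.4880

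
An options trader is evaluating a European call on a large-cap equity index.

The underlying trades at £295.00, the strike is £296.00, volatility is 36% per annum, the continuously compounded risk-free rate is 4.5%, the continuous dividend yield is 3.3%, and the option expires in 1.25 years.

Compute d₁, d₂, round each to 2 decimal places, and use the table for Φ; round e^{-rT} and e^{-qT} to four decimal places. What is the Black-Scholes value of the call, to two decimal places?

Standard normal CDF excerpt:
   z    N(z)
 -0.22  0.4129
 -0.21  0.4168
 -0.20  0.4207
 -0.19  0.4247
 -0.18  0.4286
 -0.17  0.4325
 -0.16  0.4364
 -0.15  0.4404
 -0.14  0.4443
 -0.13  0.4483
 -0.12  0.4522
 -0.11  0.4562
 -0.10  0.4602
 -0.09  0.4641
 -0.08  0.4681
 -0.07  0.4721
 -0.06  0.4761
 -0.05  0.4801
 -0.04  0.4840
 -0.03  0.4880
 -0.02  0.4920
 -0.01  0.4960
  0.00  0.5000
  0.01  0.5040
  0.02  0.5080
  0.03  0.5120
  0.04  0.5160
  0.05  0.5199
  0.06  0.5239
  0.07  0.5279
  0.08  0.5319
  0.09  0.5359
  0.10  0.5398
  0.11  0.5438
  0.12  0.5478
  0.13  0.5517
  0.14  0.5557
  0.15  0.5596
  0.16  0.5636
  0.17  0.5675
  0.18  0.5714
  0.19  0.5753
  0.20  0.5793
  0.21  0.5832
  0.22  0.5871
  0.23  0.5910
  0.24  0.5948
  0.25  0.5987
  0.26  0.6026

£46.28

σ√T = 0.36·√1.25 = 0.4025
d₁ = [ln(295/296) + (0.045 − 0.033 + 0.36²/2)·1.25] / 0.4025 = [-0.0034 + 0.0960] / 0.4025 = 0.2301 which rounds to 0.23
d₂ = d₁ − σ√T = 0.2301 − 0.4025 = -0.1724 which rounds to -0.17
exp(−qT) = exp(−0.033·1.25) = 0.9596;  exp(−rT) = exp(−0.045·1.25) = 0.9453
N(d₁) = N(0.23) = 0.5910;  N(d₂) = N(-0.17) = 0.4325
C = 295·0.9596·0.5910 − 296·0.9453·0.4325 = 167.3015 − 121.0173 = 46.2842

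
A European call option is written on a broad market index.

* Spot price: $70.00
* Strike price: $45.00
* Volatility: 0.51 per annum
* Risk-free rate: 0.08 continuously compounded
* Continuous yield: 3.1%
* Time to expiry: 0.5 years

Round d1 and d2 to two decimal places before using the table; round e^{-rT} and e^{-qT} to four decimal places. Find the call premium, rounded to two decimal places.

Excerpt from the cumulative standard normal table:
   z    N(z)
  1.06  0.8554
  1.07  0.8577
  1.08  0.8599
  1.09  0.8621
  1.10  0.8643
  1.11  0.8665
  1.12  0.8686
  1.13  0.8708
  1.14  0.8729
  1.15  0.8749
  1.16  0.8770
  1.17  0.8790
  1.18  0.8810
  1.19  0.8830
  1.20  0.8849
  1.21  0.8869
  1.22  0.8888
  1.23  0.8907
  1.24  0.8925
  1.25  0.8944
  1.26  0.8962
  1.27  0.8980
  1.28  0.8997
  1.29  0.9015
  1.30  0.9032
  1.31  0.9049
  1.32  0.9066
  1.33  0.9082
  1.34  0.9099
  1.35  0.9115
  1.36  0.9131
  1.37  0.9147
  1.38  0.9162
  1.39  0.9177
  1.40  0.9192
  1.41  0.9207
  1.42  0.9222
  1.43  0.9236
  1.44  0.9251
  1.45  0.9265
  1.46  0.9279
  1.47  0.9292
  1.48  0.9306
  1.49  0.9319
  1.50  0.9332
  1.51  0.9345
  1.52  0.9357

$26.58

T = 0.5;  σ√T = 0.3606
ln(S/K) + (r − q + σ²/2)T = ln(70/45) + (0.08 − 0.031 + 0.51²/2)·0.5 = 0.4418 + 0.0895 = 0.5314
d₁ = 0.5314 / 0.3606 = 1.4734 ⇒ 1.47
d₂ = d₁ − σ√T = 1.4734 − 0.3606 = 1.1128 ⇒ 1.11
exp(−qT) = exp(−0.031·0.5) = 0.9846;  exp(−rT) = exp(−0.08·0.5) = 0.9608
N(d₁) = N(1.47) = 0.9292;  N(d₂) = N(1.11) = 0.8665
C = 70·0.9846·0.9292 − 45·0.9608·0.8665 = 64.0423 − 37.4640 = 26.5783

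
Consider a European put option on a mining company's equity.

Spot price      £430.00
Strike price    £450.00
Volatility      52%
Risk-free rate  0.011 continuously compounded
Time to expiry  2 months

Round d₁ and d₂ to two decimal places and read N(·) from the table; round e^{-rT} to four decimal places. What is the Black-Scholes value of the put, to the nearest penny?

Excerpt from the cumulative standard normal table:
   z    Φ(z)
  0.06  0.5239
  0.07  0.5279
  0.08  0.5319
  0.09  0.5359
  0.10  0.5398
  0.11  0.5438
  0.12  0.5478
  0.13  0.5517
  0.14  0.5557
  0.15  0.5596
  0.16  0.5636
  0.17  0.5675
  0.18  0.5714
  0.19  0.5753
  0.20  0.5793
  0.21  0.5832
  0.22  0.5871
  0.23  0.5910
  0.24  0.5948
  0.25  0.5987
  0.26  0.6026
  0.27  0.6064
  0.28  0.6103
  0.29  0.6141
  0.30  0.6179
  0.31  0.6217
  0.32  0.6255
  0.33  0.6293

£47.15

T = 0.1667;  σ√T = 0.2123
d₁ = [ln(430/450) + (0.011 + 0.52²/2)·0.1667] / 0.2123 = [-0.0455 + 0.0244] / 0.2123 = -0.0994 ≈ -0.10
d₂ = d₁ − σ√T = -0.0994 − 0.2123 = -0.3117 ≈ -0.31
e^(−rT) = e^(−0.011·0.1667) = 0.9982
P = 450·0.9982·N(0.31) − 430·N(0.10) = 450·0.9982·0.6217 − 430·0.5398 = 279.2614 − 232.1140 = 47.1474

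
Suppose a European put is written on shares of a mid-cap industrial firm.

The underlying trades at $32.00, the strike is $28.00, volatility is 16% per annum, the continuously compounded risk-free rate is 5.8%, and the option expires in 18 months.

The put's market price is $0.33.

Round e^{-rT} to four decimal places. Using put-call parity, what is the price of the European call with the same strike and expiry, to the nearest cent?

$6.66

e^(−rT) = e^(−0.058·1.5) = 0.9167
Put-call parity: C − P = S − K·e^(−rT) = 32 − 28·0.9167 = 32 − 25.6676 = 6.3324
C = P + (C − P) = 0.33 + (6.3324) = 6.6624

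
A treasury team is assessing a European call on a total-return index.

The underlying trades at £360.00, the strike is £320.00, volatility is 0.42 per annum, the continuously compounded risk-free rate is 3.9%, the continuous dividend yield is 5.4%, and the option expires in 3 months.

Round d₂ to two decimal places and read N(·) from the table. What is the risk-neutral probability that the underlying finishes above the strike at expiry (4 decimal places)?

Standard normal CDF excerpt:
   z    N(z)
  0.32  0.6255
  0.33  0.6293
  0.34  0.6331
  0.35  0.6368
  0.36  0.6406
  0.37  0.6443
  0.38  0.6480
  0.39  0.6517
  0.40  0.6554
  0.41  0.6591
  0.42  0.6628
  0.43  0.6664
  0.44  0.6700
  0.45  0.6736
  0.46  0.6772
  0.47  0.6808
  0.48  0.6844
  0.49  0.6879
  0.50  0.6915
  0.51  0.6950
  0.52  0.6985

0.6700

T = 0.25;  σ√T = 0.2100
d₁ = [ln(360/320) + (0.039 − 0.054 + ½·0.42²)·0.25] / (σ√T) = (0.1178 + 0.0183) / 0.2100 = 0.6480 ⇒ 0.65
d₂ = 0.6480 − 0.2100 = 0.4380 ⇒ 0.44
Risk-neutral Pr[S_T > K] = N(d₂) = N(0.44) = 0.6700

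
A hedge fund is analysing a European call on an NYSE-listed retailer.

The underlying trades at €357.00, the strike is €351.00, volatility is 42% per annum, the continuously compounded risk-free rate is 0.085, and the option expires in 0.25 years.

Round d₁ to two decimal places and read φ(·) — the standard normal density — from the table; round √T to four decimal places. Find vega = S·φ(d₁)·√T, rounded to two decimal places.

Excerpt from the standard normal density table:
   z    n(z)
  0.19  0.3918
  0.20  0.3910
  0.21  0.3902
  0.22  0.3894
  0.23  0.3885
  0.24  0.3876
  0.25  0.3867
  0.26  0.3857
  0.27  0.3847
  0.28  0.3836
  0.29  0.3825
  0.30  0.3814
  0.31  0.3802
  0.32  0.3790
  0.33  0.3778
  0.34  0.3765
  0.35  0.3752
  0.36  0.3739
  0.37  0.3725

T = 0.25;  σ√T = 0.2100
d₁ = [ln(357/351) + (0.085 + 0.42²/2)·0.25] / 0.2100 = [0.0169 + 0.0433] / 0.2100 = 0.2869 which rounds to 0.29
√T = √0.25 = 0.5000
φ(d₁) = φ(0.29) = 0.3825
vega = S·φ(d₁)·√T = 357·0.3825·0.5000 = 68.2763

68.28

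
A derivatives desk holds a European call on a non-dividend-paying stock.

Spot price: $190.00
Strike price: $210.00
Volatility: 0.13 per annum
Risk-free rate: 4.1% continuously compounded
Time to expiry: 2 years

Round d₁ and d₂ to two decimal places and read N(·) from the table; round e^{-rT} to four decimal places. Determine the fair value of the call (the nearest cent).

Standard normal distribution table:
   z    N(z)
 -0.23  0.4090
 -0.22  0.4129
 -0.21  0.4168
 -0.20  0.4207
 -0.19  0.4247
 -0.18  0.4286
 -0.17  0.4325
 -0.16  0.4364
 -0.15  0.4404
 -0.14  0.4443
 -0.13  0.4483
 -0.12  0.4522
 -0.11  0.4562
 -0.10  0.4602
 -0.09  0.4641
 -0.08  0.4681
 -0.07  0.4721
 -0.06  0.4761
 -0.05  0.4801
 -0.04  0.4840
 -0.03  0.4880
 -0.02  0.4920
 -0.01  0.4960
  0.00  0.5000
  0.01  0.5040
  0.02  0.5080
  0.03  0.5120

$12.07

σ√T = 0.13 × 1.4142 = 0.1838
d₁ = [ln(190/210) + (0.041 + ½·0.13²)·2] / (σ√T) = (-0.1001 + 0.0989) / 0.1838 = -0.0064 ⇒ -0.01
d₂ = -0.0064 − 0.1838 = -0.1903 ⇒ -0.19
exp(−rT) = exp(−0.041·2) = 0.9213
C = 190·N(-0.01) − 210·0.9213·N(-0.19) = 190·0.4960 − 210·0.9213·0.4247 = 94.2400 − 82.1680 = 12.0720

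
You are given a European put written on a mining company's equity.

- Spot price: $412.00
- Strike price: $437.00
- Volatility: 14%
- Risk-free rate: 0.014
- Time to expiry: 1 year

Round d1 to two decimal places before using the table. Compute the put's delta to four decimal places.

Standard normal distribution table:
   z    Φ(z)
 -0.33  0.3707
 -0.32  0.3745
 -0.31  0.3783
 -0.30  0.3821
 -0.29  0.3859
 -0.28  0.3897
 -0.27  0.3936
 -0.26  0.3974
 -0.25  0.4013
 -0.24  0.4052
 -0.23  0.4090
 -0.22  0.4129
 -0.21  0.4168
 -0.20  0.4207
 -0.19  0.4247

-0.5987

σ√T = 0.14·√1 = 0.1400
d₁ = [ln(412/437) + (0.014 + 0.14²/2)·1] / 0.1400 = [-0.0589 + 0.0238] / 0.1400 = -0.2508 ⇒ -0.25
N(d₁) = N(-0.25) = 0.4013
Δ_put = N(d₁) − 1 = 0.4013 − 1 = -0.5987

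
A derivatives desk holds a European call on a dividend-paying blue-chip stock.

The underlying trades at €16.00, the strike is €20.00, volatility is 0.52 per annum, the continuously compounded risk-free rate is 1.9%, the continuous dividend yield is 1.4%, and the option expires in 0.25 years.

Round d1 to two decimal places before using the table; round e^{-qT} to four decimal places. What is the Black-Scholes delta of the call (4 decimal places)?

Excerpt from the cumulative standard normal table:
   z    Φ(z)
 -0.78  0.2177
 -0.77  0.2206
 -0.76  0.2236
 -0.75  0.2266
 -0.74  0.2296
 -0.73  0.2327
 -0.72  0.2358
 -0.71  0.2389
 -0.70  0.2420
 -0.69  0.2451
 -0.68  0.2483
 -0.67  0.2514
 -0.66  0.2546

σ√T = 0.52·√0.25 = 0.2600
ln(S/K) + (r − q + σ²/2)T = ln(16/20) + (0.019 − 0.014 + 0.52²/2)·0.25 = -0.2231 + 0.0351 = -0.1881
d₁ = -0.1881 / 0.2600 = -0.7234 → -0.72
N(d₁) = N(-0.72) = 0.2358
Δ_call = exp(−qT)·N(d₁) = 0.9965·0.2358 = 0.2350

0.2350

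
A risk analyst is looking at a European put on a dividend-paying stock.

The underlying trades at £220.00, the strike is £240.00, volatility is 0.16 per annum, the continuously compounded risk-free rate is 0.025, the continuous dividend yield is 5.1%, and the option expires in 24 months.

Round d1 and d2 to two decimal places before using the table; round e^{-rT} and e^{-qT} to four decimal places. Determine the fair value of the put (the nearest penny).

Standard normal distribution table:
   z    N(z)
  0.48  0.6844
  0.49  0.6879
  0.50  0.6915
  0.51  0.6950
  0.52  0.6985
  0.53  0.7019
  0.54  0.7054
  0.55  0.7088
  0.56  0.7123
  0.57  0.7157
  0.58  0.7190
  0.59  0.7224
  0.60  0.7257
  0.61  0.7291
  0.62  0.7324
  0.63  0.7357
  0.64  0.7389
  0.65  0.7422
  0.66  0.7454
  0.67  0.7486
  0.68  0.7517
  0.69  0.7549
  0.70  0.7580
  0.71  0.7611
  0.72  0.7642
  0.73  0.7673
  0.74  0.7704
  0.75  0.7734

£37.79

σ√T = 0.16·√2 = 0.2263
d₁ = [ln(220/240) + (0.025 − 0.051 + 0.16²/2)·2] / 0.2263 = [-0.0870 − 0.0264] / 0.2263 = -0.5012 → -0.50
d₂ = d₁ − σ√T = -0.5012 − 0.2263 = -0.7275 → -0.73
e^(−qT) = e^(−0.051·2) = 0.9030;  e^(−rT) = e^(−0.025·2) = 0.9512
N(−d₂) = N(0.73) = 0.7673;  N(−d₁) = N(0.50) = 0.6915
P = 240·0.9512·0.7673 − 220·0.9030·0.6915 = 175.1654 − 137.3734 = 37.7920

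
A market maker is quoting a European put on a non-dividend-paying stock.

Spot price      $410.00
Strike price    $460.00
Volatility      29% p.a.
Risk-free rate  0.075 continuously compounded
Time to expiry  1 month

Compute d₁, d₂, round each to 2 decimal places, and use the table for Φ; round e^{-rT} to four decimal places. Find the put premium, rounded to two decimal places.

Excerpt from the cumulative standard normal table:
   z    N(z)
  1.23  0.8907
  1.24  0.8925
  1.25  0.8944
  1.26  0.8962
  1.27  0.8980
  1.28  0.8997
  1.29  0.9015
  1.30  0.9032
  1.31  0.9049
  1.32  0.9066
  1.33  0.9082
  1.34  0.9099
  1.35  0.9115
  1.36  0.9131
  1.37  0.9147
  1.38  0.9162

$48.52

σ√T = 0.29 × 0.2887 = 0.0837
d₁ = [ln(410/460) + (0.075 + 0.29²/2)·0.08333] / 0.0837 = [-0.1151 + 0.0098] / 0.0837 = -1.2580 which rounds to -1.26
d₂ = d₁ − σ√T = -1.2580 − 0.0837 = -1.3417 which rounds to -1.34
e^(−rT) = e^(−0.075·0.08333) = 0.9938
P = 460·0.9938·N(1.34) − 410·N(1.26) = 460·0.9938·0.9099 − 410·0.8962 = 415.9590 − 367.4420 = 48.5170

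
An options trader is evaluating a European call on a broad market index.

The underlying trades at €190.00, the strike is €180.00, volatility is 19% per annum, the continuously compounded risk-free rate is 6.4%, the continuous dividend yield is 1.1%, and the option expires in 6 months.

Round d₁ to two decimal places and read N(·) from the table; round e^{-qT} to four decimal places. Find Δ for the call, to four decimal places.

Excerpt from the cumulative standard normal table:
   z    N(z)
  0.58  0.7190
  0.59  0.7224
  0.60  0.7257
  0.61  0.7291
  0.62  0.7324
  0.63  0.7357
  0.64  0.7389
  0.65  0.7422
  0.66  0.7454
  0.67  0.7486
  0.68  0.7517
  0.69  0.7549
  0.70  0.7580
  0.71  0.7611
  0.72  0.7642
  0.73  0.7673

0.7445

σ√T = 0.19·√0.5 = 0.1344
d₁ = [ln(190/180) + (0.064 − 0.011 + ½·0.19²)·0.5] / (σ√T) = (0.0541 + 0.0355) / 0.1344 = 0.6669 ⇒ 0.67
N(d₁) = N(0.67) = 0.7486
Δ_call = exp(−qT)·N(d₁) = 0.9945·0.7486 = 0.7445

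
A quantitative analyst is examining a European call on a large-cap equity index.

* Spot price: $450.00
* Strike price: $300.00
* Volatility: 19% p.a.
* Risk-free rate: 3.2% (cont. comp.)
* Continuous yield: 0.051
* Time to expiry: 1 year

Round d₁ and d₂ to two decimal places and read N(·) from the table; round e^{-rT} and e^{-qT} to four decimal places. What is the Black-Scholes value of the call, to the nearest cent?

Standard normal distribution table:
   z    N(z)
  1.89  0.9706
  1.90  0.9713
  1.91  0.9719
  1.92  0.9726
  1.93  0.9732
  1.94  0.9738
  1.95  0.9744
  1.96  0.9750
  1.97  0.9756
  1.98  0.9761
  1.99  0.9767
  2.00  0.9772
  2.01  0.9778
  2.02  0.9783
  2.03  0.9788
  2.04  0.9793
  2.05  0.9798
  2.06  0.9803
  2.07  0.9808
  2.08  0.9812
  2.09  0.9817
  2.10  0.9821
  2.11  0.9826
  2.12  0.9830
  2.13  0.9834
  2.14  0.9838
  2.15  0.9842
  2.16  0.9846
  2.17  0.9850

σ√T = 0.19 × 1.0000 = 0.1900
d₁ = [ln(450/300) + (0.032 − 0.051 + 0.19²/2)·1] / 0.1900 = [0.4055 − 0.0009] / 0.1900 = 2.1290 which rounds to 2.13
d₂ = d₁ − σ√T = 2.1290 − 0.1900 = 1.9390 which rounds to 1.94
e^(−qT) = e^(−0.051·1) = 0.9503;  e^(−rT) = e^(−0.032·1) = 0.9685
N(d₁) = N(2.13) = 0.9834;  N(d₂) = N(1.94) = 0.9738
C = 450·0.9503·0.9834 − 300·0.9685·0.9738 = 420.5363 − 282.9376 = 137.5987

$137.60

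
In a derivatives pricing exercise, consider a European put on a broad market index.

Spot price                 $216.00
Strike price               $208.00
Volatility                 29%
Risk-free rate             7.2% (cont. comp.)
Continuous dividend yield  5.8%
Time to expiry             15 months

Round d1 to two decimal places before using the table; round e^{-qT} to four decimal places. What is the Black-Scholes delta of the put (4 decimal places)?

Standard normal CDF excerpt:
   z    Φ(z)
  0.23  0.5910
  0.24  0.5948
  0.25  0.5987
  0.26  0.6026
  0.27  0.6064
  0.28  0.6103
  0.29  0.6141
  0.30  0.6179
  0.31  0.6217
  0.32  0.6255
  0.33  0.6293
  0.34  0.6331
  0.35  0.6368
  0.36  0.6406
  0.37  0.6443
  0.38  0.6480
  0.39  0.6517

-0.3448

σ√T = 0.29·√1.25 = 0.3242
d₁ = [ln(216/208) + (0.072 − 0.058 + 0.29²/2)·1.25] / 0.3242 = [0.0377 + 0.0701] / 0.3242 = 0.3325 ≈ 0.33
N(d₁) = N(0.33) = 0.6293
Δ_put = e^(−qT)·(N(d₁) − 1) = 0.9301·(0.6293 − 1) = -0.3448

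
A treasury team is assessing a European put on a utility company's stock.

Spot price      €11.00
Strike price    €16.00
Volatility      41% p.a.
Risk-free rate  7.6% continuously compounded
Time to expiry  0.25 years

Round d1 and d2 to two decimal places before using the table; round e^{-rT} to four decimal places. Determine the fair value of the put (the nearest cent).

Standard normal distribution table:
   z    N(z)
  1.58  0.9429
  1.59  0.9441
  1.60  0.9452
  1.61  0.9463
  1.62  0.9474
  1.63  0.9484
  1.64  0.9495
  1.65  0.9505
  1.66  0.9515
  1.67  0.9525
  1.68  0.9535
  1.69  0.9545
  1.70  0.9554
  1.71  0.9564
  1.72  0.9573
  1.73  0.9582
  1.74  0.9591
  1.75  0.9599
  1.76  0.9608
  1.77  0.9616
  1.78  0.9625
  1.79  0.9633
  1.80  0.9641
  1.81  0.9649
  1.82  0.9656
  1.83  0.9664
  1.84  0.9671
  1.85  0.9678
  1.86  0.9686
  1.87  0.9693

€4.75

σ√T = 0.41·√0.25 = 0.2050
d₁ = [ln(11/16) + (0.076 + ½·0.41²)·0.25] / (σ√T) = (-0.3747 + 0.0400) / 0.2050 = -1.6326 which rounds to -1.63
d₂ = -1.6326 − 0.2050 = -1.8376 which rounds to -1.84
e^(−rT) = e^(−0.076·0.25) = 0.9812
P = 16·0.9812·N(1.84) − 11·N(1.63) = 16·0.9812·0.9671 − 11·0.9484 = 15.1827 − 10.4324 = 4.7503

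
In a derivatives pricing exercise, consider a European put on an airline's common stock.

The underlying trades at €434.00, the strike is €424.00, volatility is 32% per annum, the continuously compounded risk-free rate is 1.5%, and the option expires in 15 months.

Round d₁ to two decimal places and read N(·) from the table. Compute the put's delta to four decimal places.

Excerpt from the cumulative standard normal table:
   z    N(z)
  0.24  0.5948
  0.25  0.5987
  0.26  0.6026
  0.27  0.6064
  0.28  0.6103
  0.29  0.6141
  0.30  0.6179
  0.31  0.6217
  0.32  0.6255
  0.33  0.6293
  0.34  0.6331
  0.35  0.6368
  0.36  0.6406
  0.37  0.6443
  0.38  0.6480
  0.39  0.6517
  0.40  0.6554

-0.3821

T = 1.25;  σ√T = 0.3578
d₁ = [ln(434/424) + (0.015 + 0.32²/2)·1.25] / 0.3578 = [0.0233 + 0.0828] / 0.3578 = 0.2964 which rounds to 0.30
N(d₁) = N(0.30) = 0.6179
Δ_put = N(d₁) − 1 = 0.6179 − 1 = -0.3821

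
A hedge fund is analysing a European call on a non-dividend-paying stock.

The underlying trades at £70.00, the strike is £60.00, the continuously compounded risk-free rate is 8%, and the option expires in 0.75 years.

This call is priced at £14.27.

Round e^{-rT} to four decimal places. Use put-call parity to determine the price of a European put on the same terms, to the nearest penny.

exp(−rT) = exp(−0.08·0.75) = 0.9418
Put-call parity: C − P = S − K·e^(−rT) = 70 − 60·0.9418 = 70 − 56.5080 = 13.4920
P = C − (C − P) = 14.27 − (13.4920) = 0.7780

£0.78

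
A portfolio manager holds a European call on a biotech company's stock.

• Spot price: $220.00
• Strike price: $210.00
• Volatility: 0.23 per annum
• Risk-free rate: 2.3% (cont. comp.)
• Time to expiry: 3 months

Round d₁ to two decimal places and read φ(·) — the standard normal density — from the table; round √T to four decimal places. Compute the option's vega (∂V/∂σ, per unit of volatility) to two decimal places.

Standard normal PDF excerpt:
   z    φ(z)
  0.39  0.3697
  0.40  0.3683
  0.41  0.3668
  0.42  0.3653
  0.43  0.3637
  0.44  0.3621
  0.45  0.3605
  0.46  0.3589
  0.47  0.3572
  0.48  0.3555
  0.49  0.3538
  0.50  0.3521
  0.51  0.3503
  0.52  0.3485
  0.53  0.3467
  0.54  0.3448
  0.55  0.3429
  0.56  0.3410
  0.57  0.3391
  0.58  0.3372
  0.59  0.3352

38.53

σ√T = 0.23·√0.25 = 0.1150
d₁ = [ln(220/210) + (0.023 + ½·0.23²)·0.25] / (σ√T) = (0.0465 + 0.0124) / 0.1150 = 0.5120 ≈ 0.51
√T = √0.25 = 0.5000
φ(d₁) = φ(0.51) = 0.3503
vega = S·φ(d₁)·√T = 220·0.3503·0.5000 = 38.5330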